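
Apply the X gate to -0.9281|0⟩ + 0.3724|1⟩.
0.3724|0⟩ - 0.9281|1⟩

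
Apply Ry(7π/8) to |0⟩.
0.1951|0⟩ + 0.9808|1⟩

Ry(7π/8) = [[cos(θ/2), −sin(θ/2)], [sin(θ/2), cos(θ/2)]]; θ = 7π/8, cos(θ/2) ≈ 0.19509, sin(θ/2) ≈ 0.980785.
With a = amp(|0⟩) = 1 and b = amp(|1⟩) = 0:
new amp(|0⟩) = (0.19509)·a + (-0.980785)·b = 0.1951
new amp(|1⟩) = (0.980785)·a + (0.19509)·b = 0.9808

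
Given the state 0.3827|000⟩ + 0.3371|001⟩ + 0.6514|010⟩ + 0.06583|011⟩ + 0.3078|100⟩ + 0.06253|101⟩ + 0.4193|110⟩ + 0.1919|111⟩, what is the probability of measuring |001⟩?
0.1136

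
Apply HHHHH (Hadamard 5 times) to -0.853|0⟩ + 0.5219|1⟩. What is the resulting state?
-0.2341|0⟩ - 0.9722|1⟩

H² = I, so H^5 = H: a single Hadamard. With (a, b) = (-0.853, 0.5219), H gives ((a + b)/√2, (a − b)/√2) = (-0.2341, -0.9722).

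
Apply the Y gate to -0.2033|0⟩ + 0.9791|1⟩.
-0.9791i|0⟩ - 0.2033i|1⟩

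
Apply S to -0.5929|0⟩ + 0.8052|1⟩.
-0.5929|0⟩ + 0.8052i|1⟩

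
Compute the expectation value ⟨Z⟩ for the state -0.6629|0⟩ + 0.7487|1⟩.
-0.1211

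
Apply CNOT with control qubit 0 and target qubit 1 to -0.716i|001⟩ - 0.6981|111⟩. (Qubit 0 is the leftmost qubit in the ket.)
-0.716i|001⟩ - 0.6981|101⟩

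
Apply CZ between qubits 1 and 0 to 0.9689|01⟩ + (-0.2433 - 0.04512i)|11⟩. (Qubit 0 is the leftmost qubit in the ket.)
0.9689|01⟩ + (0.2433 + 0.04512i)|11⟩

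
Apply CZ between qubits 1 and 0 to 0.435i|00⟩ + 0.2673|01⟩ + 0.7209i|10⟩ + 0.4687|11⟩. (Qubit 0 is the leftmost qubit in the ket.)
0.435i|00⟩ + 0.2673|01⟩ + 0.7209i|10⟩ - 0.4687|11⟩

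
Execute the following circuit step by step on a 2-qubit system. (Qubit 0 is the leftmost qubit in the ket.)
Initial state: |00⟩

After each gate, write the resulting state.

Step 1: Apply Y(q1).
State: i|01⟩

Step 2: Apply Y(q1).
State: |00⟩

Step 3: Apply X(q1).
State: |01⟩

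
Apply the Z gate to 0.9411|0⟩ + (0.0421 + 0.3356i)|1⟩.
0.9411|0⟩ + (-0.0421 - 0.3356i)|1⟩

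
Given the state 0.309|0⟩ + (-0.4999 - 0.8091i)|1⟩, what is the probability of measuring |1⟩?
0.9045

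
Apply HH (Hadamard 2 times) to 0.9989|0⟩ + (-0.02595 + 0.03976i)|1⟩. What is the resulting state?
0.9989|0⟩ + (-0.02595 + 0.03976i)|1⟩

H² = I, so an even number of Hadamards cancels: H^2 = I and the state is unchanged.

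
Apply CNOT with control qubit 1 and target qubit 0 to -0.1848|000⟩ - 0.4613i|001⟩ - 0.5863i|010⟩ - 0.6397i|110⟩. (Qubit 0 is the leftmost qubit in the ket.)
-0.1848|000⟩ - 0.4613i|001⟩ - 0.6397i|010⟩ - 0.5863i|110⟩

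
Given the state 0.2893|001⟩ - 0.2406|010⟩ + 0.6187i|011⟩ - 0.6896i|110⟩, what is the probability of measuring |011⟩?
0.3828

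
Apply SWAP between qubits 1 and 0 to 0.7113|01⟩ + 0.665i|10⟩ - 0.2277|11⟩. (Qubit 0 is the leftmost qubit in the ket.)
0.665i|01⟩ + 0.7113|10⟩ - 0.2277|11⟩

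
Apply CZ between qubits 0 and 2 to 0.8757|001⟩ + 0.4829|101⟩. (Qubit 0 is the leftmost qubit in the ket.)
0.8757|001⟩ - 0.4829|101⟩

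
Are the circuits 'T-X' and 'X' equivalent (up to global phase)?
No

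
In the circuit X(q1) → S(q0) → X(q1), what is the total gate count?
3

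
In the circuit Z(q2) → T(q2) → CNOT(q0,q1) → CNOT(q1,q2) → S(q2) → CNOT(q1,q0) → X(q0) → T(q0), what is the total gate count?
8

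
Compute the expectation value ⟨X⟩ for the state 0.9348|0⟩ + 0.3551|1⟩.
0.6639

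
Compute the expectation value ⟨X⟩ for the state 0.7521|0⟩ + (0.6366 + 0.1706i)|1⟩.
0.9576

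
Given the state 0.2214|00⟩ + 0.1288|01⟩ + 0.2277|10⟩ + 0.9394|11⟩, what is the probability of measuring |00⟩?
0.04902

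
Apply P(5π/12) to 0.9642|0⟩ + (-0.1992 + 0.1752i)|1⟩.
0.9642|0⟩ + (-0.2208 - 0.1471i)|1⟩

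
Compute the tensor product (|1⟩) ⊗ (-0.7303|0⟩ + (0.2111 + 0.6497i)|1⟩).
-0.7303|10⟩ + (0.2111 + 0.6497i)|11⟩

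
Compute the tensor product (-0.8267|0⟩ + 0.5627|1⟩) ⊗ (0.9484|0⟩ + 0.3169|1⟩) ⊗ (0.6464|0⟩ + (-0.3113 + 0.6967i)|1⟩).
-0.5068|000⟩ + (0.2441 - 0.5462i)|001⟩ - 0.1693|010⟩ + (0.08155 - 0.1825i)|011⟩ + 0.345|100⟩ + (-0.1661 + 0.3718i)|101⟩ + 0.1153|110⟩ + (-0.05551 + 0.1242i)|111⟩

amp(|b₁b₂…⟩) = product of the factor amplitudes for bits b₁, b₂, …; only kets whose every factor amplitude is nonzero survive.
|000⟩: (-0.8267)(0.9484)(0.6464) = -0.5068
|001⟩: (-0.8267)(0.9484)(-0.3113 + 0.6967i) = (0.2441 - 0.5462i)
|010⟩: (-0.8267)(0.3169)(0.6464) = -0.1693
|011⟩: (-0.8267)(0.3169)(-0.3113 + 0.6967i) = (0.08155 - 0.1825i)
|100⟩: (0.5627)(0.9484)(0.6464) = 0.345
|101⟩: (0.5627)(0.9484)(-0.3113 + 0.6967i) = (-0.1661 + 0.3718i)
|110⟩: (0.5627)(0.3169)(0.6464) = 0.1153
|111⟩: (0.5627)(0.3169)(-0.3113 + 0.6967i) = (-0.05551 + 0.1242i)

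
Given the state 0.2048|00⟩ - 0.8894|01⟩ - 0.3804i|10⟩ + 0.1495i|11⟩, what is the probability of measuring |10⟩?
0.1447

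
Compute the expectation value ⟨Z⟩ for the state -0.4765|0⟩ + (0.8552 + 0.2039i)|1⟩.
-0.5459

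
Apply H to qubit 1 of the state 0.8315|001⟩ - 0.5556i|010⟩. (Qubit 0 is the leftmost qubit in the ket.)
-0.3929i|000⟩ + 0.588|001⟩ + 0.3929i|010⟩ + 0.588|011⟩

H on qubit 1 mixes each pair of kets that differ only in qubit 1: amplitudes (a, b) of (|…0…⟩, |…1…⟩) become ((a + b)/√2, (a − b)/√2). Kets absent from the input have amplitude 0.
(|000⟩, |010⟩): (a, b) = (0, -0.5556i) → (-0.3929i, 0.3929i)
(|001⟩, |011⟩): (a, b) = (0.8315, 0) → (0.588, 0.588)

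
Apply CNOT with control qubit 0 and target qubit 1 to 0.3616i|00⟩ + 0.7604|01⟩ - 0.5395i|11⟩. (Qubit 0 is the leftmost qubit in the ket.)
0.3616i|00⟩ + 0.7604|01⟩ - 0.5395i|10⟩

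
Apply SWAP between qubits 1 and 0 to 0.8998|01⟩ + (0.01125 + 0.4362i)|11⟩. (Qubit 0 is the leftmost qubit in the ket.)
0.8998|10⟩ + (0.01125 + 0.4362i)|11⟩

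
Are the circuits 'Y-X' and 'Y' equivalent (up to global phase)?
No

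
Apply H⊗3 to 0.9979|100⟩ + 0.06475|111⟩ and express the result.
0.3757|000⟩ + 0.3299|001⟩ + 0.3299|010⟩ + 0.3757|011⟩ - 0.3757|100⟩ - 0.3299|101⟩ - 0.3299|110⟩ - 0.3757|111⟩

H⊗3 gives amp(|y⟩) = (1/2√2) Σ_x (−1)^(x·y) amp(|x⟩), where x·y is the number of positions in which both x and y have a 1.
|000⟩: (0.9979 + 0.06475)/(2√2) = 0.3757
|001⟩: (0.9979 - 0.06475)/(2√2) = 0.3299
|010⟩: (0.9979 - 0.06475)/(2√2) = 0.3299
|011⟩: (0.9979 + 0.06475)/(2√2) = 0.3757
|100⟩: (-0.9979 - 0.06475)/(2√2) = -0.3757
|101⟩: (-0.9979 + 0.06475)/(2√2) = -0.3299
|110⟩: (-0.9979 + 0.06475)/(2√2) = -0.3299
|111⟩: (-0.9979 - 0.06475)/(2√2) = -0.3757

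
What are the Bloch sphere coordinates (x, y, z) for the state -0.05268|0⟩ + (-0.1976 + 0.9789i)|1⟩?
(0.02082, -0.1031, -0.9945)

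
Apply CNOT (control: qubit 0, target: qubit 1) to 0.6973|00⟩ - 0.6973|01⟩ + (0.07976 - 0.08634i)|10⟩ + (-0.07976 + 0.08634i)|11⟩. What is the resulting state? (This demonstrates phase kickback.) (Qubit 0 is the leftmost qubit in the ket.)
0.6973|00⟩ - 0.6973|01⟩ + (-0.07976 + 0.08634i)|10⟩ + (0.07976 - 0.08634i)|11⟩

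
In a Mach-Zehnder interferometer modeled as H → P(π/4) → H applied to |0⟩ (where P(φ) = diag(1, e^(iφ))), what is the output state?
(0.8536 + (1/√8)i)|0⟩ + (0.1464 - (1/√8)i)|1⟩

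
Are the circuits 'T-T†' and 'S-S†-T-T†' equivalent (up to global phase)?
Yes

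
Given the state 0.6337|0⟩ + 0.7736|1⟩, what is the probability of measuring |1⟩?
0.5985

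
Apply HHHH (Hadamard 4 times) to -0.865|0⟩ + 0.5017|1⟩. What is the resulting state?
-0.865|0⟩ + 0.5017|1⟩

H² = I, so an even number of Hadamards cancels: H^4 = I and the state is unchanged.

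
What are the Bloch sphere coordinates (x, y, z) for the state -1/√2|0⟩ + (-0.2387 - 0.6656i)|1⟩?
(0.3376, 0.9413, -0.00000105)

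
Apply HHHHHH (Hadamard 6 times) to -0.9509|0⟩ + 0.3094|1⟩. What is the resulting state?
-0.9509|0⟩ + 0.3094|1⟩

H² = I, so an even number of Hadamards cancels: H^6 = I and the state is unchanged.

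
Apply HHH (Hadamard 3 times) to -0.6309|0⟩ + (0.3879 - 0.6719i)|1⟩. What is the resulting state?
(-0.1718 - 0.4751i)|0⟩ + (-0.7204 + 0.4751i)|1⟩

H² = I, so H^3 = H: a single Hadamard. With (a, b) = (-0.6309, (0.3879 - 0.6719i)), H gives ((a + b)/√2, (a − b)/√2) = ((-0.1718 - 0.4751i), (-0.7204 + 0.4751i)).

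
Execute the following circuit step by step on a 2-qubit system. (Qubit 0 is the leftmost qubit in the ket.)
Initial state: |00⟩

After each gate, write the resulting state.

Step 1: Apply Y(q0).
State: i|10⟩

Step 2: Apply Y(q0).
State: |00⟩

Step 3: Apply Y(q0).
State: i|10⟩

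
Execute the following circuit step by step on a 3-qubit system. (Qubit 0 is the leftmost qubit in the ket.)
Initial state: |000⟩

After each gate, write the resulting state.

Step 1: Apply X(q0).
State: |100⟩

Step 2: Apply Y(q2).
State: i|101⟩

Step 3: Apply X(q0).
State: i|001⟩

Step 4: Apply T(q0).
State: i|001⟩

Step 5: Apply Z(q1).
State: i|001⟩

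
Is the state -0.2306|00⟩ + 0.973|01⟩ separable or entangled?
Separable

Writing the state as a|00⟩ + b|01⟩ + c|10⟩ + d|11⟩, it is a product state iff ad − bc = 0.
Here (a, b, c, d) = (-0.2306, 0.973, 0, 0): ad − bc = (-0.2306)(0) − (0.973)(0) = 0, so the state is separable.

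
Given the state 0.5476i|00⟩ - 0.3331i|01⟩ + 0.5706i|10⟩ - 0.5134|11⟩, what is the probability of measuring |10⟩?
0.3256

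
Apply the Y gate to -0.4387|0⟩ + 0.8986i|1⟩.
0.8986|0⟩ - 0.4387i|1⟩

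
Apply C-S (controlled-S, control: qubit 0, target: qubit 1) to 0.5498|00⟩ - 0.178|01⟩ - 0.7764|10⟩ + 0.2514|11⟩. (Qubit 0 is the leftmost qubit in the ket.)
0.5498|00⟩ - 0.178|01⟩ - 0.7764|10⟩ + 0.2514i|11⟩

C-S leaves the control-|0⟩ kets |00⟩, |01⟩ unchanged and applies S to qubit 1 on the control-|1⟩ pair (|10⟩, |11⟩).
S = [[1, 0], [0, i]].
With a = amp(|10⟩) = -0.7764 and b = amp(|11⟩) = 0.2514:
new amp(|10⟩) = (1)·a = -0.7764
new amp(|11⟩) = (i)·b = 0.2514i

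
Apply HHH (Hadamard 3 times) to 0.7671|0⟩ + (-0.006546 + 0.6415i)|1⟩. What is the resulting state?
(0.5378 + 0.4536i)|0⟩ + (0.5471 - 0.4536i)|1⟩

H² = I, so H^3 = H: a single Hadamard. With (a, b) = (0.7671, (-0.006546 + 0.6415i)), H gives ((a + b)/√2, (a − b)/√2) = ((0.5378 + 0.4536i), (0.5471 - 0.4536i)).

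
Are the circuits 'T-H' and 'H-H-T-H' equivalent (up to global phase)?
Yes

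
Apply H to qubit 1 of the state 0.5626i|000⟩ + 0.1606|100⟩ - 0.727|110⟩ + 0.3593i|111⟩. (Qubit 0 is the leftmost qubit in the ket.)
0.3978i|000⟩ + 0.3978i|010⟩ - 0.4005|100⟩ + 0.2541i|101⟩ + 0.6276|110⟩ - 0.2541i|111⟩

H on qubit 1 mixes each pair of kets that differ only in qubit 1: amplitudes (a, b) of (|…0…⟩, |…1…⟩) become ((a + b)/√2, (a − b)/√2). Kets absent from the input have amplitude 0.
(|000⟩, |010⟩): (a, b) = (0.5626i, 0) → (0.3978i, 0.3978i)
(|100⟩, |110⟩): (a, b) = (0.1606, -0.727) → (-0.4005, 0.6276)
(|101⟩, |111⟩): (a, b) = (0, 0.3593i) → (0.2541i, -0.2541i)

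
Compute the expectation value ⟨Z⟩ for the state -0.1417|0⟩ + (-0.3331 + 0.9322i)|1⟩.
-0.9599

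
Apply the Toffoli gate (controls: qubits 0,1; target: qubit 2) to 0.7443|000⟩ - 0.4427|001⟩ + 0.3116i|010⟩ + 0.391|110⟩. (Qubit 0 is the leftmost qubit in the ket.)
0.7443|000⟩ - 0.4427|001⟩ + 0.3116i|010⟩ + 0.391|111⟩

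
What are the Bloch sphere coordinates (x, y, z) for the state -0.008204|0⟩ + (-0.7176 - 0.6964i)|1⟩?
(0.01177, 0.01143, -0.9999)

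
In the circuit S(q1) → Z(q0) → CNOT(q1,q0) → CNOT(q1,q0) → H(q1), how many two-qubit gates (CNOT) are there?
2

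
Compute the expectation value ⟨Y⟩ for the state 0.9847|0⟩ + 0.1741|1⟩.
0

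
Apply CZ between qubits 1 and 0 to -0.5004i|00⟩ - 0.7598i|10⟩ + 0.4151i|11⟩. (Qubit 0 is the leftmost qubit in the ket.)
-0.5004i|00⟩ - 0.7598i|10⟩ - 0.4151i|11⟩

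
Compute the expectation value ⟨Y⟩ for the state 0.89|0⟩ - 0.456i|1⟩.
-0.8117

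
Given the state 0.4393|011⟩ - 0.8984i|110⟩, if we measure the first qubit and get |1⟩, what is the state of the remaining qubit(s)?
-i|10⟩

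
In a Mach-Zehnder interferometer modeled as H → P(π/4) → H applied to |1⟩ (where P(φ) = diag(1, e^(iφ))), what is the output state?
(0.1464 - (1/√8)i)|0⟩ + (0.8536 + (1/√8)i)|1⟩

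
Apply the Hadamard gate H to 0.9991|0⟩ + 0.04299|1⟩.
0.7369|0⟩ + 0.6761|1⟩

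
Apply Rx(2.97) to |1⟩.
-0.9963i|0⟩ + 0.08569|1⟩

Rx(2.97) = [[cos(θ/2), −i·sin(θ/2)], [−i·sin(θ/2), cos(θ/2)]]; θ = 2.97, cos(θ/2) ≈ 0.0856911, sin(θ/2) ≈ 0.996322.
With a = amp(|0⟩) = 0 and b = amp(|1⟩) = 1:
new amp(|0⟩) = (0.0856911)·a + (-0.996322i)·b = -0.9963i
new amp(|1⟩) = (-0.996322i)·a + (0.0856911)·b = 0.08569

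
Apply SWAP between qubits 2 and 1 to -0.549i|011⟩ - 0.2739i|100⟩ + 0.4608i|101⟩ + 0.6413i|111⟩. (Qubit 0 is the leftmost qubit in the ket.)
-0.549i|011⟩ - 0.2739i|100⟩ + 0.4608i|110⟩ + 0.6413i|111⟩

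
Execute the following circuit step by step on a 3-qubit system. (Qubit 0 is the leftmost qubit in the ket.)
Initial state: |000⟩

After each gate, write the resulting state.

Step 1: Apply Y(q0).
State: i|100⟩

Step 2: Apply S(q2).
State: i|100⟩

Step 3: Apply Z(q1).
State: i|100⟩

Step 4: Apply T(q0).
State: (-1/√2 + (1/√2)i)|100⟩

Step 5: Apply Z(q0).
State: (1/√2 - (1/√2)i)|100⟩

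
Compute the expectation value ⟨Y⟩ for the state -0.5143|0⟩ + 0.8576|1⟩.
0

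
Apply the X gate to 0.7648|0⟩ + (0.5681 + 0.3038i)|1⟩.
(0.5681 + 0.3038i)|0⟩ + 0.7648|1⟩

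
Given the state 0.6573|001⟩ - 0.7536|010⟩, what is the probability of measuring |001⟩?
0.432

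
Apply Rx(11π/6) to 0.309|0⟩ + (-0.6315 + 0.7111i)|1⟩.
(-0.1144 + 0.1634i)|0⟩ + (0.61 - 0.7668i)|1⟩

Rx(11π/6) = [[cos(θ/2), −i·sin(θ/2)], [−i·sin(θ/2), cos(θ/2)]]; θ = 11π/6, cos(θ/2) ≈ -0.965926, sin(θ/2) ≈ 0.258819.
With a = amp(|0⟩) = 0.309 and b = amp(|1⟩) = (-0.6315 + 0.7111i):
new amp(|0⟩) = (-0.965926)·a + (-0.258819i)·b = (-0.1144 + 0.1634i)
new amp(|1⟩) = (-0.258819i)·a + (-0.965926)·b = (0.61 - 0.7668i)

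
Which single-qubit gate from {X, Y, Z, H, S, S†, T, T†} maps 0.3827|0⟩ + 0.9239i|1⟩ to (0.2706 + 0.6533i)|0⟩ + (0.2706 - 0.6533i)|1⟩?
H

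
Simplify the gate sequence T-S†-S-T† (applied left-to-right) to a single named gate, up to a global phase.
I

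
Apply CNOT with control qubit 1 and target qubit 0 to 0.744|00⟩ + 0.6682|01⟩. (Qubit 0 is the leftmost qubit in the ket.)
0.744|00⟩ + 0.6682|11⟩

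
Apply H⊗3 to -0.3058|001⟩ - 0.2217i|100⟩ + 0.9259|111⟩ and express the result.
(0.2192 - 0.07838i)|000⟩ + (-0.2192 - 0.07838i)|001⟩ + (-0.4355 - 0.07838i)|010⟩ + (0.4355 - 0.07838i)|011⟩ + (-0.4355 + 0.07838i)|100⟩ + (0.4355 + 0.07838i)|101⟩ + (0.2192 + 0.07838i)|110⟩ + (-0.2192 + 0.07838i)|111⟩

H⊗3 gives amp(|y⟩) = (1/2√2) Σ_x (−1)^(x·y) amp(|x⟩), where x·y is the number of positions in which both x and y have a 1.
|000⟩: (-0.3058 - 0.2217i + 0.9259)/(2√2) = (0.2192 - 0.07838i)
|001⟩: (0.3058 - 0.2217i - 0.9259)/(2√2) = (-0.2192 - 0.07838i)
|010⟩: (-0.3058 - 0.2217i - 0.9259)/(2√2) = (-0.4355 - 0.07838i)
|011⟩: (0.3058 - 0.2217i + 0.9259)/(2√2) = (0.4355 - 0.07838i)
|100⟩: (-0.3058 + 0.2217i - 0.9259)/(2√2) = (-0.4355 + 0.07838i)
|101⟩: (0.3058 + 0.2217i + 0.9259)/(2√2) = (0.4355 + 0.07838i)
|110⟩: (-0.3058 + 0.2217i + 0.9259)/(2√2) = (0.2192 + 0.07838i)
|111⟩: (0.3058 + 0.2217i - 0.9259)/(2√2) = (-0.2192 + 0.07838i)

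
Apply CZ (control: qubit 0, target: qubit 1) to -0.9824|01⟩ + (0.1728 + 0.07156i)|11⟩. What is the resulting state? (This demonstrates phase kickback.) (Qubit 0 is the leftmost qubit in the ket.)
-0.9824|01⟩ + (-0.1728 - 0.07156i)|11⟩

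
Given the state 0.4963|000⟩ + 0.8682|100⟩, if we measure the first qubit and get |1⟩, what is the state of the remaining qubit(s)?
|00⟩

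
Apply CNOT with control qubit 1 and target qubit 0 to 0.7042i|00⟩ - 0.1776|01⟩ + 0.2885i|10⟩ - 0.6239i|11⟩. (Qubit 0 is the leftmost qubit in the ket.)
0.7042i|00⟩ - 0.6239i|01⟩ + 0.2885i|10⟩ - 0.1776|11⟩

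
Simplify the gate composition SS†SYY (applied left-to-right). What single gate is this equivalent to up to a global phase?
S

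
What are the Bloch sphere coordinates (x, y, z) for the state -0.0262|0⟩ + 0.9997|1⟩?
(-0.05238, 0, -0.9987)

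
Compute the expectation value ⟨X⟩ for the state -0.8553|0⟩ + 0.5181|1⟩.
-0.8863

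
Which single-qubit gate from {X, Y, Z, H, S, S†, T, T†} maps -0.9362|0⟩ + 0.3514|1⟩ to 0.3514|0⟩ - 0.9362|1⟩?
X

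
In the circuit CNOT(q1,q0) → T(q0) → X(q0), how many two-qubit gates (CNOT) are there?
1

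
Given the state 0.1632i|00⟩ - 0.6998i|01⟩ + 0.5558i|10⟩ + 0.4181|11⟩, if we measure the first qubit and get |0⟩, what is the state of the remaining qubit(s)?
0.2271i|0⟩ - 0.9739i|1⟩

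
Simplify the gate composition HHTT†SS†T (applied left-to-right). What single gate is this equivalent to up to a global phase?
T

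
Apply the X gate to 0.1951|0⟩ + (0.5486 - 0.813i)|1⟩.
(0.5486 - 0.813i)|0⟩ + 0.1951|1⟩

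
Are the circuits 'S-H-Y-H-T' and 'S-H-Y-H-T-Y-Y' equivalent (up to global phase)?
Yes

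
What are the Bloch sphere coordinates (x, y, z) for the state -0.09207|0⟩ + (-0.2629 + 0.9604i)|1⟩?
(0.04841, -0.1768, -0.983)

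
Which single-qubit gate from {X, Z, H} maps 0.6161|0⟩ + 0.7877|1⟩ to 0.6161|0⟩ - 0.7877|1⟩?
Z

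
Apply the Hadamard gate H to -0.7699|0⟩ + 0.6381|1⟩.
-0.0932|0⟩ - 0.9956|1⟩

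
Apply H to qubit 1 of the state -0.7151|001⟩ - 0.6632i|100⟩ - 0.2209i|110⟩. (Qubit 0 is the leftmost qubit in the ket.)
-0.5057|001⟩ - 0.5057|011⟩ - 0.6252i|100⟩ - 0.3128i|110⟩

H on qubit 1 mixes each pair of kets that differ only in qubit 1: amplitudes (a, b) of (|…0…⟩, |…1…⟩) become ((a + b)/√2, (a − b)/√2). Kets absent from the input have amplitude 0.
(|001⟩, |011⟩): (a, b) = (-0.7151, 0) → (-0.5057, -0.5057)
(|100⟩, |110⟩): (a, b) = (-0.6632i, -0.2209i) → (-0.6252i, -0.3128i)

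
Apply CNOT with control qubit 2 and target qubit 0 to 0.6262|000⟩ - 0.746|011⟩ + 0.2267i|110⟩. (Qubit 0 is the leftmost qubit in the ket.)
0.6262|000⟩ + 0.2267i|110⟩ - 0.746|111⟩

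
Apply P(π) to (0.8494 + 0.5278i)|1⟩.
(-0.8494 - 0.5278i)|1⟩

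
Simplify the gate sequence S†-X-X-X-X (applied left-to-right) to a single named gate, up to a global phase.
S†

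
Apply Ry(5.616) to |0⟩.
-0.9449|0⟩ + 0.3274|1⟩

Ry(5.616) = [[cos(θ/2), −sin(θ/2)], [sin(θ/2), cos(θ/2)]]; θ = 5.616, cos(θ/2) ≈ -0.944872, sin(θ/2) ≈ 0.32744.
With a = amp(|0⟩) = 1 and b = amp(|1⟩) = 0:
new amp(|0⟩) = (-0.944872)·a + (-0.32744)·b = -0.9449
new amp(|1⟩) = (0.32744)·a + (-0.944872)·b = 0.3274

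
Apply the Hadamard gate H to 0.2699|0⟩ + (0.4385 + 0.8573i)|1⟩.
(0.5009 + 0.6062i)|0⟩ + (-0.1192 - 0.6062i)|1⟩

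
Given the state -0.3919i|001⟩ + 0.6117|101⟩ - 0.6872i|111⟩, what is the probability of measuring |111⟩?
0.4722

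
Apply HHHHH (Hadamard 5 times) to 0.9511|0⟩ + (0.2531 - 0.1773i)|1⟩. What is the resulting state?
(0.8515 - 0.1254i)|0⟩ + (0.4936 + 0.1254i)|1⟩

H² = I, so H^5 = H: a single Hadamard. With (a, b) = (0.9511, (0.2531 - 0.1773i)), H gives ((a + b)/√2, (a − b)/√2) = ((0.8515 - 0.1254i), (0.4936 + 0.1254i)).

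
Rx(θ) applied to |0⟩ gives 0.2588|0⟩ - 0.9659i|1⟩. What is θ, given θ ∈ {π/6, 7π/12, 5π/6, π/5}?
5π/6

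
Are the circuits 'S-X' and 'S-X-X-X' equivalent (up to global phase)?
Yes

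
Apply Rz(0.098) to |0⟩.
(0.9988 - 0.04898i)|0⟩

Rz(0.098) = [[e^(−iθ/2), 0], [0, e^(iθ/2)]] with e^(±iθ/2) = cos(θ/2) ± i·sin(θ/2); θ = 0.098, cos(θ/2) ≈ 0.9988, sin(θ/2) ≈ 0.0489804.
With a = amp(|0⟩) = 1 and b = amp(|1⟩) = 0:
new amp(|0⟩) = (0.9988 - 0.0489804i)·a = (0.9988 - 0.04898i)
new amp(|1⟩) = (0.9988 + 0.0489804i)·b = 0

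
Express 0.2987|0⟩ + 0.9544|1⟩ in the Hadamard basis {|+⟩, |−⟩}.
0.8861|+⟩ - 0.4636|−⟩

With |ψ⟩ = α|0⟩ + β|1⟩, the Hadamard-basis coefficients are ⟨+|ψ⟩ = (α + β)/√2 and ⟨−|ψ⟩ = (α − β)/√2.
Here α = 0.2987, β = 0.9544: (α + β)/√2 = 0.8861, (α − β)/√2 = -0.4636.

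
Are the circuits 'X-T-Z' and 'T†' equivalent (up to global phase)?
No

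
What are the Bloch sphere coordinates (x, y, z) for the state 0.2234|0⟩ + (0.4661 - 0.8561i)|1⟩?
(0.2083, -0.3825, -0.9002)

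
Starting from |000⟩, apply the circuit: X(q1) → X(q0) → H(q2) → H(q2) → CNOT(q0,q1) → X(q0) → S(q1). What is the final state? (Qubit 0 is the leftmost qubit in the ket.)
|000⟩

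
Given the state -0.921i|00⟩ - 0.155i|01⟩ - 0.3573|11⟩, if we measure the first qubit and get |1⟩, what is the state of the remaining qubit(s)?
-|1⟩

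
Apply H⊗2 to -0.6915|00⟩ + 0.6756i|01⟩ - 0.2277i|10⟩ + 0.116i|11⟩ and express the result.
(-0.3458 + 0.282i)|00⟩ + (-0.3458 - 0.5097i)|01⟩ + (-0.3458 + 0.3937i)|10⟩ + (-0.3458 - 0.166i)|11⟩

H⊗2 gives amp(|y⟩) = (1/2) Σ_x (−1)^(x·y) amp(|x⟩), where x·y is the number of positions in which both x and y have a 1.
|00⟩: (-0.6915 + 0.6756i - 0.2277i + 0.116i)/2 = (-0.3458 + 0.282i)
|01⟩: (-0.6915 - 0.6756i - 0.2277i - 0.116i)/2 = (-0.3458 - 0.5097i)
|10⟩: (-0.6915 + 0.6756i + 0.2277i - 0.116i)/2 = (-0.3458 + 0.3937i)
|11⟩: (-0.6915 - 0.6756i + 0.2277i + 0.116i)/2 = (-0.3458 - 0.166i)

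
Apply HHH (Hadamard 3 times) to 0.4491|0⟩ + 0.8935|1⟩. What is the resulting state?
0.9494|0⟩ - 0.3142|1⟩

H² = I, so H^3 = H: a single Hadamard. With (a, b) = (0.4491, 0.8935), H gives ((a + b)/√2, (a − b)/√2) = (0.9494, -0.3142).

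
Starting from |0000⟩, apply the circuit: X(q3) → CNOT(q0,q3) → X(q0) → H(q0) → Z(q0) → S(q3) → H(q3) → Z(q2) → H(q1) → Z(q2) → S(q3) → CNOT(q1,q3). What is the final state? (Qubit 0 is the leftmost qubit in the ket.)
(1/√8)i|0000⟩ + 1/√8|0001⟩ + 1/√8|0100⟩ + (1/√8)i|0101⟩ + (1/√8)i|1000⟩ + 1/√8|1001⟩ + 1/√8|1100⟩ + (1/√8)i|1101⟩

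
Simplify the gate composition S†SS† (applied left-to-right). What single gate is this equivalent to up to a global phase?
S†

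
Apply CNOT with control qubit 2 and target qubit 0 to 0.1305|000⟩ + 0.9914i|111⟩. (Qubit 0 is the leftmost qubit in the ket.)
0.1305|000⟩ + 0.9914i|011⟩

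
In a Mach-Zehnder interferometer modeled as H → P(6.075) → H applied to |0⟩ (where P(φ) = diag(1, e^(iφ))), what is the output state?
(0.9892 - 0.1033i)|0⟩ + (0.0108 + 0.1033i)|1⟩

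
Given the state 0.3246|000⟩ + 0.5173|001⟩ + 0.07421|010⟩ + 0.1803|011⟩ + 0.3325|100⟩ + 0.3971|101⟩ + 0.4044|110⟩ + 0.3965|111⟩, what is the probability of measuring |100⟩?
0.1106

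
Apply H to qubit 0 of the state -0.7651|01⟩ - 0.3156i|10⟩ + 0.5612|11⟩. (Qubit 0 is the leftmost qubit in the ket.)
-0.2232i|00⟩ - 0.1442|01⟩ + 0.2232i|10⟩ - 0.9378|11⟩

H on qubit 0 mixes each pair of kets that differ only in qubit 0: amplitudes (a, b) of (|…0…⟩, |…1…⟩) become ((a + b)/√2, (a − b)/√2). Kets absent from the input have amplitude 0.
(|00⟩, |10⟩): (a, b) = (0, -0.3156i) → (-0.2232i, 0.2232i)
(|01⟩, |11⟩): (a, b) = (-0.7651, 0.5612) → (-0.1442, -0.9378)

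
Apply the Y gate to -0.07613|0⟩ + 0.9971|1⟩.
-0.9971i|0⟩ - 0.07613i|1⟩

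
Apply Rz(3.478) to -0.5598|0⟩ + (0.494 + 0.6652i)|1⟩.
(0.09372 + 0.5519i)|0⟩ + (-0.7385 + 0.3757i)|1⟩

Rz(3.478) = [[e^(−iθ/2), 0], [0, e^(iθ/2)]] with e^(±iθ/2) = cos(θ/2) ± i·sin(θ/2); θ = 3.478, cos(θ/2) ≈ -0.167412, sin(θ/2) ≈ 0.985887.
With a = amp(|0⟩) = -0.5598 and b = amp(|1⟩) = (0.494 + 0.6652i):
new amp(|0⟩) = (-0.167412 - 0.985887i)·a = (0.09372 + 0.5519i)
new amp(|1⟩) = (-0.167412 + 0.985887i)·b = (-0.7385 + 0.3757i)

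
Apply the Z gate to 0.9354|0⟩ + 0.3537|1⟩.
0.9354|0⟩ - 0.3537|1⟩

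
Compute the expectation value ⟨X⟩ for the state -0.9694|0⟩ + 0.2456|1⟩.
-0.4762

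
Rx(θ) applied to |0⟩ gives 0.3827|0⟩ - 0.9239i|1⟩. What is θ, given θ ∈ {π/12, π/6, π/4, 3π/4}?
3π/4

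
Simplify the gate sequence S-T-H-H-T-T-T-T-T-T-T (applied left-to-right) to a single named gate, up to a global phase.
S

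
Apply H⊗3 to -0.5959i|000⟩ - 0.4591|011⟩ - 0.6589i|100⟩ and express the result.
(-0.1623 - 0.4436i)|000⟩ + (0.1623 - 0.4436i)|001⟩ + (0.1623 - 0.4436i)|010⟩ + (-0.1623 - 0.4436i)|011⟩ + (-0.1623 + 0.02227i)|100⟩ + (0.1623 + 0.02227i)|101⟩ + (0.1623 + 0.02227i)|110⟩ + (-0.1623 + 0.02227i)|111⟩

H⊗3 gives amp(|y⟩) = (1/2√2) Σ_x (−1)^(x·y) amp(|x⟩), where x·y is the number of positions in which both x and y have a 1.
|000⟩: (-0.5959i - 0.4591 - 0.6589i)/(2√2) = (-0.1623 - 0.4436i)
|001⟩: (-0.5959i + 0.4591 - 0.6589i)/(2√2) = (0.1623 - 0.4436i)
|010⟩: (-0.5959i + 0.4591 - 0.6589i)/(2√2) = (0.1623 - 0.4436i)
|011⟩: (-0.5959i - 0.4591 - 0.6589i)/(2√2) = (-0.1623 - 0.4436i)
|100⟩: (-0.5959i - 0.4591 + 0.6589i)/(2√2) = (-0.1623 + 0.02227i)
|101⟩: (-0.5959i + 0.4591 + 0.6589i)/(2√2) = (0.1623 + 0.02227i)
|110⟩: (-0.5959i + 0.4591 + 0.6589i)/(2√2) = (0.1623 + 0.02227i)
|111⟩: (-0.5959i - 0.4591 + 0.6589i)/(2√2) = (-0.1623 + 0.02227i)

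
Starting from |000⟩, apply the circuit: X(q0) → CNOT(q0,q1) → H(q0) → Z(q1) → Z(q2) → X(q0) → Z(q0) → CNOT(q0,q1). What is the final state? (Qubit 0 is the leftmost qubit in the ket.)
1/√2|010⟩ + 1/√2|100⟩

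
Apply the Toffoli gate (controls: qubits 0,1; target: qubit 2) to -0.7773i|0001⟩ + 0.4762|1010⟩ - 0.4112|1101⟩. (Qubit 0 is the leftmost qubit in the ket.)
-0.7773i|0001⟩ + 0.4762|1010⟩ - 0.4112|1111⟩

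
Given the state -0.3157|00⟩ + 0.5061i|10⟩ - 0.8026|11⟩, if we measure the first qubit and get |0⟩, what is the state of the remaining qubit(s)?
-|0⟩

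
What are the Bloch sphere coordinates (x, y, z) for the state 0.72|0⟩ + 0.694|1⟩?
(0.9994, 0, 0.03676)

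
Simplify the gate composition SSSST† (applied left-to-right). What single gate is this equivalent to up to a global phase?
T†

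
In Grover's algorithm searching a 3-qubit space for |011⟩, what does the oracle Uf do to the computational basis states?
Uf|x⟩ = -|x⟩ if x = 011, else |x⟩ (phase flip on target)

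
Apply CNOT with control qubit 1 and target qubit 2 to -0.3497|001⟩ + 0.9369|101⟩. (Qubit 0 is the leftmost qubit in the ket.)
-0.3497|001⟩ + 0.9369|101⟩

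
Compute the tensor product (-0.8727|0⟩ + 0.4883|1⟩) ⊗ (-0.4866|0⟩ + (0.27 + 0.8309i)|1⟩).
0.4247|00⟩ + (-0.2356 - 0.7251i)|01⟩ - 0.2376|10⟩ + (0.1318 + 0.4057i)|11⟩

amp(|b₁b₂…⟩) = product of the factor amplitudes for bits b₁, b₂, …; only kets whose every factor amplitude is nonzero survive.
|00⟩: (-0.8727)(-0.4866) = 0.4247
|01⟩: (-0.8727)(0.27 + 0.8309i) = (-0.2356 - 0.7251i)
|10⟩: (0.4883)(-0.4866) = -0.2376
|11⟩: (0.4883)(0.27 + 0.8309i) = (0.1318 + 0.4057i)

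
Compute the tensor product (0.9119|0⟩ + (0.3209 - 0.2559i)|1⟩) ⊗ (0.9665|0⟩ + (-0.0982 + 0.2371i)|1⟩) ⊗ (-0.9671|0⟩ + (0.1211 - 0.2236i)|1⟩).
-0.8524|000⟩ + (0.1067 - 0.1971i)|001⟩ + (0.0866 - 0.2091i)|010⟩ + (0.0375 + 0.04621i)|011⟩ + (-0.2999 + 0.2392i)|100⟩ + (-0.01774 - 0.0993i)|101⟩ + (-0.0282 - 0.09788i)|110⟩ + (0.02616 + 0.005737i)|111⟩

amp(|b₁b₂…⟩) = product of the factor amplitudes for bits b₁, b₂, …; only kets whose every factor amplitude is nonzero survive.
|000⟩: (0.9119)(0.9665)(-0.9671) = -0.8524
|001⟩: (0.9119)(0.9665)(0.1211 - 0.2236i) = (0.1067 - 0.1971i)
|010⟩: (0.9119)(-0.0982 + 0.2371i)(-0.9671) = (0.0866 - 0.2091i)
|011⟩: (0.9119)(-0.0982 + 0.2371i)(0.1211 - 0.2236i) = (0.0375 + 0.04621i)
|100⟩: (0.3209 - 0.2559i)(0.9665)(-0.9671) = (-0.2999 + 0.2392i)
|101⟩: (0.3209 - 0.2559i)(0.9665)(0.1211 - 0.2236i) = (-0.01774 - 0.0993i)
|110⟩: (0.3209 - 0.2559i)(-0.0982 + 0.2371i)(-0.9671) = (-0.0282 - 0.09788i)
|111⟩: (0.3209 - 0.2559i)(-0.0982 + 0.2371i)(0.1211 - 0.2236i) = (0.02616 + 0.005737i)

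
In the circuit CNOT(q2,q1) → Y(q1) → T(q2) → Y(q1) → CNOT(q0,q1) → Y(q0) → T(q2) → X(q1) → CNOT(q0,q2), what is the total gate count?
9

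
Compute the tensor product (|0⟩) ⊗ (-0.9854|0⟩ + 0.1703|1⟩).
-0.9854|00⟩ + 0.1703|01⟩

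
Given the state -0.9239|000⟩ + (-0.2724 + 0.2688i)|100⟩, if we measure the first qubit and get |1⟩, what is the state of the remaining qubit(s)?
(-0.7118 + 0.7024i)|00⟩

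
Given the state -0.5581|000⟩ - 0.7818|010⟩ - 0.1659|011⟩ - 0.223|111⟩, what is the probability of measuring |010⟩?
0.6112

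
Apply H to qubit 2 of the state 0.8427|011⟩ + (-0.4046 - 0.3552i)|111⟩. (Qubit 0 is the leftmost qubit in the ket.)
0.5959|010⟩ - 0.5959|011⟩ + (-0.2861 - 0.2512i)|110⟩ + (0.2861 + 0.2512i)|111⟩

H on qubit 2 mixes each pair of kets that differ only in qubit 2: amplitudes (a, b) of (|…0…⟩, |…1…⟩) become ((a + b)/√2, (a − b)/√2). Kets absent from the input have amplitude 0.
(|010⟩, |011⟩): (a, b) = (0, 0.8427) → (0.5959, -0.5959)
(|110⟩, |111⟩): (a, b) = (0, (-0.4046 - 0.3552i)) → ((-0.2861 - 0.2512i), (0.2861 + 0.2512i))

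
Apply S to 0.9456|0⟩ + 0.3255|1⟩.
0.9456|0⟩ + 0.3255i|1⟩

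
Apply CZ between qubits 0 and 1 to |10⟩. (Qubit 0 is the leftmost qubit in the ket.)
|10⟩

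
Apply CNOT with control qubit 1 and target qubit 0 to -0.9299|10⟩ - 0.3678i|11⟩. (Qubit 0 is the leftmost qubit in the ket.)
-0.3678i|01⟩ - 0.9299|10⟩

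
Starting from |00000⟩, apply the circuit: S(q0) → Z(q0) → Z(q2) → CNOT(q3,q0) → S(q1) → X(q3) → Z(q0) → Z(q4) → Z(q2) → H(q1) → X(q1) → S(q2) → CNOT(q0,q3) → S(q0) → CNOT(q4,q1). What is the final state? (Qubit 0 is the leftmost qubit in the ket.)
1/√2|00010⟩ + 1/√2|01010⟩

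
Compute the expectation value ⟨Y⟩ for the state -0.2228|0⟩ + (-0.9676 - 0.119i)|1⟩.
0.05303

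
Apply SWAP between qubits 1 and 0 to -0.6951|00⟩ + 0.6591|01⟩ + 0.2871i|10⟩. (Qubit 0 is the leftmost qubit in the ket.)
-0.6951|00⟩ + 0.2871i|01⟩ + 0.6591|10⟩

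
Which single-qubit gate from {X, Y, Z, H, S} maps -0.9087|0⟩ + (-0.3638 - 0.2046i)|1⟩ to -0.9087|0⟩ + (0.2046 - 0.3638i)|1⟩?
S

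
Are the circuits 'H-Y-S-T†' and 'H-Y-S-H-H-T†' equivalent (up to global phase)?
Yes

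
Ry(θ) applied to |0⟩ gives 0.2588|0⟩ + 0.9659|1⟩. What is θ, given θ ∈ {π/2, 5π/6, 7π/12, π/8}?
5π/6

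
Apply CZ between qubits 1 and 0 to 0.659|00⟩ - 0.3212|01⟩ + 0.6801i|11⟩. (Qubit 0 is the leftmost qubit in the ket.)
0.659|00⟩ - 0.3212|01⟩ - 0.6801i|11⟩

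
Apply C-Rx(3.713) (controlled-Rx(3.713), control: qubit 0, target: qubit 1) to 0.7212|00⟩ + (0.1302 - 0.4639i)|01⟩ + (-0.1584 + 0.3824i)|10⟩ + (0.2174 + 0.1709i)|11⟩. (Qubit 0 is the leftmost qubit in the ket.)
0.7212|00⟩ + (0.1302 - 0.4639i)|01⟩ + (0.2086 - 0.3164i)|10⟩ + (0.3056 + 0.1038i)|11⟩

C-Rx(3.713) leaves the control-|0⟩ kets |00⟩, |01⟩ unchanged and applies Rx(3.713) to qubit 1 on the control-|1⟩ pair (|10⟩, |11⟩).
Rx(3.713) = [[cos(θ/2), −i·sin(θ/2)], [−i·sin(θ/2), cos(θ/2)]]; θ = 3.713, cos(θ/2) ≈ -0.281833, sin(θ/2) ≈ 0.959464.
With a = amp(|10⟩) = (-0.1584 + 0.3824i) and b = amp(|11⟩) = (0.2174 + 0.1709i):
new amp(|10⟩) = (-0.281833)·a + (-0.959464i)·b = (0.2086 - 0.3164i)
new amp(|11⟩) = (-0.959464i)·a + (-0.281833)·b = (0.3056 + 0.1038i)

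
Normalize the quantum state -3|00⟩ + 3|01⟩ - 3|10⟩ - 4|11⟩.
-0.4575|00⟩ + 0.4575|01⟩ - 0.4575|10⟩ - 0.61|11⟩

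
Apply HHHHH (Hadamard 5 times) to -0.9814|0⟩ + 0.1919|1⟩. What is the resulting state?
-0.5583|0⟩ - 0.8296|1⟩

H² = I, so H^5 = H: a single Hadamard. With (a, b) = (-0.9814, 0.1919), H gives ((a + b)/√2, (a − b)/√2) = (-0.5583, -0.8296).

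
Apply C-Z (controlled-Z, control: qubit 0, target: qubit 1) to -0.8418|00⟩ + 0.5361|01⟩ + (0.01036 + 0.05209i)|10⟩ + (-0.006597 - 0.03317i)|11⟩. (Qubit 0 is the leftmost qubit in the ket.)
-0.8418|00⟩ + 0.5361|01⟩ + (0.01036 + 0.05209i)|10⟩ + (0.006597 + 0.03317i)|11⟩

C-Z leaves the control-|0⟩ kets |00⟩, |01⟩ unchanged and applies Z to qubit 1 on the control-|1⟩ pair (|10⟩, |11⟩).
Z = [[1, 0], [0, -1]].
With a = amp(|10⟩) = (0.01036 + 0.05209i) and b = amp(|11⟩) = (-0.006597 - 0.03317i):
new amp(|10⟩) = (1)·a = (0.01036 + 0.05209i)
new amp(|11⟩) = (-1)·b = (0.006597 + 0.03317i)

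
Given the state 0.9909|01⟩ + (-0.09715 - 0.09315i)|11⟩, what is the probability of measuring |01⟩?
0.9819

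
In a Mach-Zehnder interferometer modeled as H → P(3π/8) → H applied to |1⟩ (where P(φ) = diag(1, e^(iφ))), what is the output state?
(0.3087 - 0.4619i)|0⟩ + (0.6913 + 0.4619i)|1⟩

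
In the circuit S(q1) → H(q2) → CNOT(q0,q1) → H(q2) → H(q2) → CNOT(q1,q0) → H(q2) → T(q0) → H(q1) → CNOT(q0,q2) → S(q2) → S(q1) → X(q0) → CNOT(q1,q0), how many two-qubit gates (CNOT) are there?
4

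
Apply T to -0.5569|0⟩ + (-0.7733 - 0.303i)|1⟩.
-0.5569|0⟩ + (-0.3326 - 0.7611i)|1⟩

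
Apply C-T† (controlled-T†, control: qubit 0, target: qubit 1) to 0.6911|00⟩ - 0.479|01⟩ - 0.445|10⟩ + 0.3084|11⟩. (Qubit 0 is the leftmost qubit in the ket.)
0.6911|00⟩ - 0.479|01⟩ - 0.445|10⟩ + (0.2181 - 0.2181i)|11⟩

C-T† leaves the control-|0⟩ kets |00⟩, |01⟩ unchanged and applies T† to qubit 1 on the control-|1⟩ pair (|10⟩, |11⟩).
T† = [[1, 0], [0, (1/√2 - (1/√2)i)]].
With a = amp(|10⟩) = -0.445 and b = amp(|11⟩) = 0.3084:
new amp(|10⟩) = (1)·a = -0.445
new amp(|11⟩) = (1/√2 - (1/√2)i)·b = (0.2181 - 0.2181i)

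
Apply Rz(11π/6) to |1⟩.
(-0.9659 + 0.2588i)|1⟩

Rz(11π/6) = [[e^(−iθ/2), 0], [0, e^(iθ/2)]] with e^(±iθ/2) = cos(θ/2) ± i·sin(θ/2); θ = 11π/6, cos(θ/2) ≈ -0.965926, sin(θ/2) ≈ 0.258819.
With a = amp(|0⟩) = 0 and b = amp(|1⟩) = 1:
new amp(|0⟩) = (-0.965926 - 0.258819i)·a = 0
new amp(|1⟩) = (-0.965926 + 0.258819i)·b = (-0.9659 + 0.2588i)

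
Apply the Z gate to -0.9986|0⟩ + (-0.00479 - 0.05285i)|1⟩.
-0.9986|0⟩ + (0.00479 + 0.05285i)|1⟩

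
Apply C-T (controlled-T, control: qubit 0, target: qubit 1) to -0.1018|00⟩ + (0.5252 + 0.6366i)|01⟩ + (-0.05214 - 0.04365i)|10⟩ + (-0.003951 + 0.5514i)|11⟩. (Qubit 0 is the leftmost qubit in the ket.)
-0.1018|00⟩ + (0.5252 + 0.6366i)|01⟩ + (-0.05214 - 0.04365i)|10⟩ + (-0.3927 + 0.3871i)|11⟩

C-T leaves the control-|0⟩ kets |00⟩, |01⟩ unchanged and applies T to qubit 1 on the control-|1⟩ pair (|10⟩, |11⟩).
T = [[1, 0], [0, (1/√2 + (1/√2)i)]].
With a = amp(|10⟩) = (-0.05214 - 0.04365i) and b = amp(|11⟩) = (-0.003951 + 0.5514i):
new amp(|10⟩) = (1)·a = (-0.05214 - 0.04365i)
new amp(|11⟩) = (1/√2 + (1/√2)i)·b = (-0.3927 + 0.3871i)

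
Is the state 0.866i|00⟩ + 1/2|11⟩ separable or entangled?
Entangled

Writing the state as a|00⟩ + b|01⟩ + c|10⟩ + d|11⟩, it is a product state iff ad − bc = 0.
Here (a, b, c, d) = (0.866i, 0, 0, 1/2): ad − bc = (0.866i)(1/2) − (0)(0) = 0.433i ≠ 0, so the state is entangled.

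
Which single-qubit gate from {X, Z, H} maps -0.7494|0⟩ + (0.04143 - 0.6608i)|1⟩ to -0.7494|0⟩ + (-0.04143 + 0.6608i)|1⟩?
Z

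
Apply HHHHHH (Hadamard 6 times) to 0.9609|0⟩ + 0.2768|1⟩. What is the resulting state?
0.9609|0⟩ + 0.2768|1⟩

H² = I, so an even number of Hadamards cancels: H^6 = I and the state is unchanged.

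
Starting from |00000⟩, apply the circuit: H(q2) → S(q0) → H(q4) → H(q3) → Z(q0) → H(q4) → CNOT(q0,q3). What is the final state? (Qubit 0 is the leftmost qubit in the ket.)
1/2|00000⟩ + 1/2|00010⟩ + 1/2|00100⟩ + 1/2|00110⟩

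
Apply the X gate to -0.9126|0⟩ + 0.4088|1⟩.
0.4088|0⟩ - 0.9126|1⟩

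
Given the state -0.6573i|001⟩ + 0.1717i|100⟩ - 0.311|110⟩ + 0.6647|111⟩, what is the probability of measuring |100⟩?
0.02948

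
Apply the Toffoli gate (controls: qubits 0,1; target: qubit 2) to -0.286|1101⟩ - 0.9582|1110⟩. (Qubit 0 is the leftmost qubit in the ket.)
-0.9582|1100⟩ - 0.286|1111⟩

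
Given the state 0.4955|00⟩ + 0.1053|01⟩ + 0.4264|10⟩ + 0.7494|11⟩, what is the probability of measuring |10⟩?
0.1818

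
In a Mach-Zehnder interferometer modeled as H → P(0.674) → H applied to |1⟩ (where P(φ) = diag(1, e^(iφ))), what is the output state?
(0.1093 - 0.3121i)|0⟩ + (0.8907 + 0.3121i)|1⟩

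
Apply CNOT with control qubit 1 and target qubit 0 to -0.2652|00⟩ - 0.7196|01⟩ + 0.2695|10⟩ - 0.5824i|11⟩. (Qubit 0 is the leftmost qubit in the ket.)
-0.2652|00⟩ - 0.5824i|01⟩ + 0.2695|10⟩ - 0.7196|11⟩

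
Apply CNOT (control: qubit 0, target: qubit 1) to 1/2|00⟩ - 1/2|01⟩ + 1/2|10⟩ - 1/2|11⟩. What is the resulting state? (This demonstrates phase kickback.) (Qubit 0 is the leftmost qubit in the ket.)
1/2|00⟩ - 1/2|01⟩ - 1/2|10⟩ + 1/2|11⟩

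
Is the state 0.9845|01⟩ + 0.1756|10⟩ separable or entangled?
Entangled

Writing the state as a|00⟩ + b|01⟩ + c|10⟩ + d|11⟩, it is a product state iff ad − bc = 0.
Here (a, b, c, d) = (0, 0.9845, 0.1756, 0): ad − bc = (0)(0) − (0.9845)(0.1756) = -0.1729 ≠ 0, so the state is entangled.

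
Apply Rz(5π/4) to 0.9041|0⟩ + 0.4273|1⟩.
(-0.346 - 0.8353i)|0⟩ + (-0.1635 + 0.3948i)|1⟩

Rz(5π/4) = [[e^(−iθ/2), 0], [0, e^(iθ/2)]] with e^(±iθ/2) = cos(θ/2) ± i·sin(θ/2); θ = 5π/4, cos(θ/2) ≈ -0.382683, sin(θ/2) ≈ 0.92388.
With a = amp(|0⟩) = 0.9041 and b = amp(|1⟩) = 0.4273:
new amp(|0⟩) = (-0.382683 - 0.92388i)·a = (-0.346 - 0.8353i)
new amp(|1⟩) = (-0.382683 + 0.92388i)·b = (-0.1635 + 0.3948i)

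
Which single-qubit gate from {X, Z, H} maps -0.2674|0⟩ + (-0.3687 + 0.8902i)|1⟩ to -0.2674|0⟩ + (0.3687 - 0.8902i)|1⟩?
Z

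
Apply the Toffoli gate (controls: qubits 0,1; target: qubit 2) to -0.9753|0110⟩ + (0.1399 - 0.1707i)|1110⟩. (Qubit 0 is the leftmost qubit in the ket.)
-0.9753|0110⟩ + (0.1399 - 0.1707i)|1100⟩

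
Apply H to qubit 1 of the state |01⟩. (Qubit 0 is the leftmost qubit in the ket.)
1/√2|00⟩ - 1/√2|01⟩

H on qubit 1 mixes each pair of kets that differ only in qubit 1: amplitudes (a, b) of (|…0…⟩, |…1…⟩) become ((a + b)/√2, (a − b)/√2). Kets absent from the input have amplitude 0.
(|00⟩, |01⟩): (a, b) = (0, 1) → (1/√2, -1/√2)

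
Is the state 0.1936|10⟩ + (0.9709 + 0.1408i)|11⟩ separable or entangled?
Separable

Writing the state as a|00⟩ + b|01⟩ + c|10⟩ + d|11⟩, it is a product state iff ad − bc = 0.
Here (a, b, c, d) = (0, 0, 0.1936, (0.9709 + 0.1408i)): ad − bc = (0)(0.9709 + 0.1408i) − (0)(0.1936) = 0, so the state is separable.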